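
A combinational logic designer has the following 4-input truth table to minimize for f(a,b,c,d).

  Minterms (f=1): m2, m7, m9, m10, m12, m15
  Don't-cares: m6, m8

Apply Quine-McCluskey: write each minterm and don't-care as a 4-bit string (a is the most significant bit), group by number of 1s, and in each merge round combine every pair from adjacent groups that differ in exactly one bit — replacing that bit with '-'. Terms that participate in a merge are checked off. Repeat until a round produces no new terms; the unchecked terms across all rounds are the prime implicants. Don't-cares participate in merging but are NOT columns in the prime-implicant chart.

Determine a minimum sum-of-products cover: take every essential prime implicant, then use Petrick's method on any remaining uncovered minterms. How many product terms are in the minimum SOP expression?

Round 0: 0010✓ 0110✓ 0111✓ 1000✓ 1001✓ 1010✓ 1100✓ 1111✓
Round 1: -010 -111 0-10 011- 1-00 10-0 100-
PIs = {-010, -111, 0-10, 011-, 1-00, 10-0, 100-}
Coverage chart:
  m2: -010,0-10
  m7: -111,011-
  m9: 100- ←essential
  m10: -010,10-0
  m12: 1-00 ←essential
  m15: -111 ←essential
Essential: -111, 1-00, 100-
Petrick residual → -010
Min cover (4 terms): b'cd' + bcd + ac'd' + ab'c'

4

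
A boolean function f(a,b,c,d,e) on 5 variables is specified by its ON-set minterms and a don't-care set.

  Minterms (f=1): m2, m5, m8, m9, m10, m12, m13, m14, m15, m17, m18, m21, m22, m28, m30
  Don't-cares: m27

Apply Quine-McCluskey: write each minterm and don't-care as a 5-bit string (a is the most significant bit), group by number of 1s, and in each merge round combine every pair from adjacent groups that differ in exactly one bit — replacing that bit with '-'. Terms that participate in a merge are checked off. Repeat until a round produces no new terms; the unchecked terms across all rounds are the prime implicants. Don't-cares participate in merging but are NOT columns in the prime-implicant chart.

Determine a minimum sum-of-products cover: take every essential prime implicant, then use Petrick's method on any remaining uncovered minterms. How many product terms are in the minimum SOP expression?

size-2^0 implicants → 00010(✓)  00101(✓)  01000(✓)  01001(✓)  01010(✓)  01100(✓)  01101(✓)  01110(✓)  01111(✓)  10001(✓)  10010(✓)  10101(✓)  10110(✓)  11011  11100(✓)  11110(✓)
size-2^1 implicants → -0010  -0101  -1100(✓)  -1110(✓)  0-010  0-101  01-00(✓)  01-01(✓)  01-10(✓)  010-0(✓)  0100-(✓)  011-0(✓)  011-1(✓)  0110-(✓)  0111-(✓)  1-110  10-01  10-10  111-0(✓)
size-2^2 implicants → -11-0  01--0  01-0-  011--
Unchecked terms (primes): -0010, -0101, -11-0, 0-010, 0-101, 01--0, 01-0-, 011--, 1-110, 10-01, 10-10, 11011
Minterm coverage:
  m2 ⊆ -0010,0-010
  m5 ⊆ -0101,0-101
  m8 ⊆ 01--0,01-0-
  m9 ⊆ 01-0- [E]
  m10 ⊆ 0-010,01--0
  m12 ⊆ -11-0,01--0,01-0-,011--
  m13 ⊆ 0-101,01-0-,011--
  m14 ⊆ -11-0,01--0,011--
  m15 ⊆ 011-- [E]
  m17 ⊆ 10-01 [E]
  m18 ⊆ -0010,10-10
  m21 ⊆ -0101,10-01
  m22 ⊆ 1-110,10-10
  m28 ⊆ -11-0 [E]
  m30 ⊆ -11-0,1-110
E = {-11-0, 01-0-, 011--, 10-01}
Petrick residual → -0101, 0-010, 10-10
Cover = b'cd'e + bce' + a'c'de' + a'bd' + a'bc + ab'd'e + ab'de'  |cover|=7

7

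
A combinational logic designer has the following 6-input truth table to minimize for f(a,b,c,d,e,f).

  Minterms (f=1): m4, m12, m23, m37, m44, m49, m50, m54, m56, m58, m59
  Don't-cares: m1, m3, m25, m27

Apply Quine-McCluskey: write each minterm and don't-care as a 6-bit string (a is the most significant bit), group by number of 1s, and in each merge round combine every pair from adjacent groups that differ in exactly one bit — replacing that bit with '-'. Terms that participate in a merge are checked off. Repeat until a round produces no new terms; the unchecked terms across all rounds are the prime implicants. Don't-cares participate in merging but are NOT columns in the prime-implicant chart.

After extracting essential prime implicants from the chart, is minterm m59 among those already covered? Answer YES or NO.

Round 0: 000001✓ 000011✓ 000100✓ 001100✓ 010111 011001✓ 011011✓ 100101 101100✓ 110001 110010✓ 110110✓ 111000✓ 111010✓ 111011✓
Round 1: -01100 -11011 00-100 0000-1 0110-1 11-010 110-10 1110-0 11101-
PIs = {-01100, -11011, 00-100, 0000-1, 010111, 0110-1, 100101, 11-010, 110-10, 110001, 1110-0, 11101-}
Coverage chart:
  m4: 00-100 ←essential
  m12: -01100,00-100
  m23: 010111 ←essential
  m37: 100101 ←essential
  m44: -01100 ←essential
  m49: 110001 ←essential
  m50: 11-010,110-10
  m54: 110-10 ←essential
  m56: 1110-0 ←essential
  m58: 11-010,1110-0,11101-
  m59: -11011,11101-
Essential: -01100, 00-100, 010111, 100101, 110-10, 110001, 1110-0

NO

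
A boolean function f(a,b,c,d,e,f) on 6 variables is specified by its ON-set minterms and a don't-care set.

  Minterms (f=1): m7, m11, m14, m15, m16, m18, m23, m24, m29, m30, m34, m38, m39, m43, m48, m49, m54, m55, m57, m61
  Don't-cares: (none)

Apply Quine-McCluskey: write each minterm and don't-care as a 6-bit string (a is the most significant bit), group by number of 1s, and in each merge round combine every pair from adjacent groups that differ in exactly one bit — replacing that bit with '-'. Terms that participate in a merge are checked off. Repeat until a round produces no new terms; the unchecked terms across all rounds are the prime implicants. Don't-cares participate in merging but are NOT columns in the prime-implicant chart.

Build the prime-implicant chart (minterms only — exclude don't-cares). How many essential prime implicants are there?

[col 0] 000111*, 001011*, 001110*, 001111*, 010000*, 010010*, 010111*, 011000*, 011101*, 011110*, 100010*, 100110*, 100111*, 101011*, 110000*, 110001*, 110110*, 110111*, 111001*, 111101*
[col 1] -00111*, -01011, -10000, -10111*, -11101, 0-0111*, 0-1110, 00-111, 001-11, 00111-, 01-000, 0100-0, 1-0110*, 1-0111*, 100-10, 10011-*, 11-001, 11000-, 11011-*, 111-01
[col 2] --0111, 1-011-
Prime implicants: --0111, -01011, -10000, -11101, 0-1110, 00-111, 001-11, 00111-, 01-000, 0100-0, 1-011-, 100-10, 11-001, 11000-, 111-01
PI chart (minterm → PIs covering it):
  7 | --0111,00-111
  11 | -01011,001-11
  14 | 0-1110,00111-
  15 | 00-111,001-11,00111-
  16 | -10000,01-000,0100-0
  18 | 0100-0  (sole → essential)
  23 | --0111  (sole → essential)
  24 | 01-000  (sole → essential)
  29 | -11101  (sole → essential)
  30 | 0-1110  (sole → essential)
  34 | 100-10  (sole → essential)
  38 | 1-011-,100-10
  39 | --0111,1-011-
  43 | -01011  (sole → essential)
  48 | -10000,11000-
  49 | 11-001,11000-
  54 | 1-011-  (sole → essential)
  55 | --0111,1-011-
  57 | 11-001,111-01
  61 | -11101,111-01
Essential prime implicants: --0111, -01011, -11101, 0-1110, 01-000, 0100-0, 1-011-, 100-10

8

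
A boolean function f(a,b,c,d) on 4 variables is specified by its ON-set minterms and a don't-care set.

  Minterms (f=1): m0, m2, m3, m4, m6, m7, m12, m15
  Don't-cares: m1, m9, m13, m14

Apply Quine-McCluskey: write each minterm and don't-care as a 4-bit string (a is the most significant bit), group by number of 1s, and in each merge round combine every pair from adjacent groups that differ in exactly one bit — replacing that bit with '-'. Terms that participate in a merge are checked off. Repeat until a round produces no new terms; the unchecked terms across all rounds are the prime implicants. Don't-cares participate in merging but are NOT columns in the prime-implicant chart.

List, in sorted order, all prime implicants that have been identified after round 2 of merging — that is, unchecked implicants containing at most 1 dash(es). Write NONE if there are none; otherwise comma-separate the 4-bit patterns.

[col 0] 0000*, 0001*, 0010*, 0011*, 0100*, 0110*, 0111*, 1001*, 1100*, 1101*, 1110*, 1111*
[col 1] -001, -100*, -110*, -111*, 0-00*, 0-10*, 0-11*, 00-0*, 00-1*, 000-*, 001-*, 01-0*, 011-*, 1-01, 11-0*, 11-1*, 110-*, 111-*
[col 2] -1-0, -11-, 0--0, 0-1-, 00--, 11--
Prime implicants: -001, -1-0, -11-, 0--0, 0-1-, 00--, 1-01, 11--

-001, 1-01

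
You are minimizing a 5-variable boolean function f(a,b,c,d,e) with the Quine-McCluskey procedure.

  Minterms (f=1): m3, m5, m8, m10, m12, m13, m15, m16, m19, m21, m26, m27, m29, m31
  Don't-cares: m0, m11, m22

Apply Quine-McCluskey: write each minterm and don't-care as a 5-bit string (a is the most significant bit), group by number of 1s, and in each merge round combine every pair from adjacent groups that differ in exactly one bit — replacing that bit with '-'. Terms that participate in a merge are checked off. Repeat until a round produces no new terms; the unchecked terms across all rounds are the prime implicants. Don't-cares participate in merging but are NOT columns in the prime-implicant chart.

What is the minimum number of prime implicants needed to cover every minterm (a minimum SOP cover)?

6

[col 0] 00000*, 00011*, 00101*, 01000*, 01010*, 01011*, 01100*, 01101*, 01111*, 10000*, 10011*, 10101*, 10110, 11010*, 11011*, 11101*, 11111*
[col 1] -0000, -0011*, -0101*, -1010*, -1011*, -1101*, -1111*, 0-000, 0-011*, 0-101*, 01-00, 01-11*, 010-0, 0101-*, 011-1*, 0110-, 1-011*, 1-101*, 11-11*, 1101-*, 111-1*
[col 2] --011, --101, -1-11, -101-, -11-1
Prime implicants: --011, --101, -0000, -1-11, -101-, -11-1, 0-000, 01-00, 010-0, 0110-, 10110
PI chart (minterm → PIs covering it):
  3 | --011  (sole → essential)
  5 | --101  (sole → essential)
  8 | 0-000,01-00,010-0
  10 | -101-,010-0
  12 | 01-00,0110-
  13 | --101,-11-1,0110-
  15 | -1-11,-11-1
  16 | -0000  (sole → essential)
  19 | --011  (sole → essential)
  21 | --101  (sole → essential)
  26 | -101-  (sole → essential)
  27 | --011,-1-11,-101-
  29 | --101,-11-1
  31 | -1-11,-11-1
Essential prime implicants: --011, --101, -0000, -101-
Petrick residual → -1-11, 01-00
Minimum SOP uses 6 PIs: c'de + cd'e + b'c'd'e' + bde + bc'd + a'bd'e'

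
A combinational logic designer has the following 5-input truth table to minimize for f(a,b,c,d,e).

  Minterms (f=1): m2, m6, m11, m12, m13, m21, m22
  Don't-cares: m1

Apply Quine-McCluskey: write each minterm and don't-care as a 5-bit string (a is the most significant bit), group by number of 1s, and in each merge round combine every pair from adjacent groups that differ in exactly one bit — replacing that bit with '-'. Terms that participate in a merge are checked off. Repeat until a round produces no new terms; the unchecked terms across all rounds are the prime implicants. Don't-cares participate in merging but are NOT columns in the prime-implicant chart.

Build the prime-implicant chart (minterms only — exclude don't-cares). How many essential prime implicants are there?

size-2^0 implicants → 00001  00010(✓)  00110(✓)  01011  01100(✓)  01101(✓)  10101  10110(✓)
size-2^1 implicants → -0110  00-10  0110-
Unchecked terms (primes): -0110, 00-10, 00001, 01011, 0110-, 10101
Minterm coverage:
  m2 ⊆ 00-10 [E]
  m6 ⊆ -0110,00-10
  m11 ⊆ 01011 [E]
  m12 ⊆ 0110- [E]
  m13 ⊆ 0110- [E]
  m21 ⊆ 10101 [E]
  m22 ⊆ -0110 [E]
E = {-0110, 00-10, 01011, 0110-, 10101}

5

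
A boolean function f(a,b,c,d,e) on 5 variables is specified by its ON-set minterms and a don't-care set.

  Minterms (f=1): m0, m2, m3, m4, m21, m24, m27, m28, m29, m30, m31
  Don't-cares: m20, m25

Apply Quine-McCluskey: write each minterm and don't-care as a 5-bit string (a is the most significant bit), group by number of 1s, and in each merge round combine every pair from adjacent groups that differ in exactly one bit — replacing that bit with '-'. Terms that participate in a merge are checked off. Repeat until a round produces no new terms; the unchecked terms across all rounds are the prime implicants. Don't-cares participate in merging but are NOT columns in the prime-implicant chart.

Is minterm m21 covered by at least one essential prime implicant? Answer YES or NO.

Round 0: 00000✓ 00010✓ 00011✓ 00100✓ 10100✓ 10101✓ 11000✓ 11001✓ 11011✓ 11100✓ 11101✓ 11110✓ 11111✓
Round 1: -0100 00-00 000-0 0001- 1-100✓ 1-101✓ 1010-✓ 11-00✓ 11-01✓ 11-11✓ 110-1✓ 1100-✓ 111-0✓ 111-1✓ 1110-✓ 1111-✓
Round 2: 1-10- 11--1 11-0- 111--
PIs = {-0100, 00-00, 000-0, 0001-, 1-10-, 11--1, 11-0-, 111--}
Coverage chart:
  m0: 00-00,000-0
  m2: 000-0,0001-
  m3: 0001- ←essential
  m4: -0100,00-00
  m21: 1-10- ←essential
  m24: 11-0- ←essential
  m27: 11--1 ←essential
  m28: 1-10-,11-0-,111--
  m29: 1-10-,11--1,11-0-,111--
  m30: 111-- ←essential
  m31: 11--1,111--
Essential: 0001-, 1-10-, 11--1, 11-0-, 111--

YES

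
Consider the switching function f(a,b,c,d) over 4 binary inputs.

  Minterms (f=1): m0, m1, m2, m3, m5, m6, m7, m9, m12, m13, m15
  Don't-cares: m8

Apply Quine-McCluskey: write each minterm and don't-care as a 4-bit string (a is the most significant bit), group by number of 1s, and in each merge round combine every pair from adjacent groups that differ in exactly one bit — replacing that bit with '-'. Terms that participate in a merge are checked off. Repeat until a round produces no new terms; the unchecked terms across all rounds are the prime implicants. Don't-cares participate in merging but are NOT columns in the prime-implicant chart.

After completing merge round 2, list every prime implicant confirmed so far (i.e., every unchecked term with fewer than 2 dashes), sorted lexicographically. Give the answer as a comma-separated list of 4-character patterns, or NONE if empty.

NONE

[col 0] 0000*, 0001*, 0010*, 0011*, 0101*, 0110*, 0111*, 1000*, 1001*, 1100*, 1101*, 1111*
[col 1] -000*, -001*, -101*, -111*, 0-01*, 0-10*, 0-11*, 00-0*, 00-1*, 000-*, 001-*, 01-1*, 011-*, 1-00*, 1-01*, 100-*, 11-1*, 110-*
[col 2] --01, -00-, -1-1, 0--1, 0-1-, 00--, 1-0-
Prime implicants: --01, -00-, -1-1, 0--1, 0-1-, 00--, 1-0-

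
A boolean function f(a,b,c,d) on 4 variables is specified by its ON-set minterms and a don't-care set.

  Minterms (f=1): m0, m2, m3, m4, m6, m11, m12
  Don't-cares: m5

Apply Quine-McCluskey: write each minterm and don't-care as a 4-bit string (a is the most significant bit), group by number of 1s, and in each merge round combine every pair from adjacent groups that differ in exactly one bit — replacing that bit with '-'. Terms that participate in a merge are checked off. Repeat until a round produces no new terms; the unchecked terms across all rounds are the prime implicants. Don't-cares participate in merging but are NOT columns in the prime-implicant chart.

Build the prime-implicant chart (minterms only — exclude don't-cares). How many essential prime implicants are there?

Round 0: 0000✓ 0010✓ 0011✓ 0100✓ 0101✓ 0110✓ 1011✓ 1100✓
Round 1: -011 -100 0-00✓ 0-10✓ 00-0✓ 001- 01-0✓ 010-
Round 2: 0--0
PIs = {-011, -100, 0--0, 001-, 010-}
Coverage chart:
  m0: 0--0 ←essential
  m2: 0--0,001-
  m3: -011,001-
  m4: -100,0--0,010-
  m6: 0--0 ←essential
  m11: -011 ←essential
  m12: -100 ←essential
Essential: -011, -100, 0--0

3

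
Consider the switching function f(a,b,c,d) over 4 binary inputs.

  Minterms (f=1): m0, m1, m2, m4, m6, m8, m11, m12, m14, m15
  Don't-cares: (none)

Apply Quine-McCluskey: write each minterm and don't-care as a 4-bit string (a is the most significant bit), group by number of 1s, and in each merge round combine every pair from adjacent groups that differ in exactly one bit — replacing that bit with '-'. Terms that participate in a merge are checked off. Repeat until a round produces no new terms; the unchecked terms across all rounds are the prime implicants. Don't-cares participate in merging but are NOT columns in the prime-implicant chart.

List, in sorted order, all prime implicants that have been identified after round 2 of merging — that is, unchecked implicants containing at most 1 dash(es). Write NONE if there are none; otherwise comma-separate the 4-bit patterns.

000-, 1-11, 111-

Round 0: 0000✓ 0001✓ 0010✓ 0100✓ 0110✓ 1000✓ 1011✓ 1100✓ 1110✓ 1111✓
Round 1: -000✓ -100✓ -110✓ 0-00✓ 0-10✓ 00-0✓ 000- 01-0✓ 1-00✓ 1-11 11-0✓ 111-
Round 2: --00 -1-0 0--0
PIs = {--00, -1-0, 0--0, 000-, 1-11, 111-}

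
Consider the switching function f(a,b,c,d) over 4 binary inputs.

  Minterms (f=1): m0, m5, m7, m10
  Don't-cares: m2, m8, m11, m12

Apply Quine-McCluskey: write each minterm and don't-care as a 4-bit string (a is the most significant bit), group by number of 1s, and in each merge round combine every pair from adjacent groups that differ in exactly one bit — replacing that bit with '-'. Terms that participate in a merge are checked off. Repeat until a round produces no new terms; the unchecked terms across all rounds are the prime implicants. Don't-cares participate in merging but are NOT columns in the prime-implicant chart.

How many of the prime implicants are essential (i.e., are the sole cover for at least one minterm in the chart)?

2

Round 0: 0000✓ 0010✓ 0101✓ 0111✓ 1000✓ 1010✓ 1011✓ 1100✓
Round 1: -000✓ -010✓ 00-0✓ 01-1 1-00 10-0✓ 101-
Round 2: -0-0
PIs = {-0-0, 01-1, 1-00, 101-}
Coverage chart:
  m0: -0-0 ←essential
  m5: 01-1 ←essential
  m7: 01-1 ←essential
  m10: -0-0,101-
Essential: -0-0, 01-1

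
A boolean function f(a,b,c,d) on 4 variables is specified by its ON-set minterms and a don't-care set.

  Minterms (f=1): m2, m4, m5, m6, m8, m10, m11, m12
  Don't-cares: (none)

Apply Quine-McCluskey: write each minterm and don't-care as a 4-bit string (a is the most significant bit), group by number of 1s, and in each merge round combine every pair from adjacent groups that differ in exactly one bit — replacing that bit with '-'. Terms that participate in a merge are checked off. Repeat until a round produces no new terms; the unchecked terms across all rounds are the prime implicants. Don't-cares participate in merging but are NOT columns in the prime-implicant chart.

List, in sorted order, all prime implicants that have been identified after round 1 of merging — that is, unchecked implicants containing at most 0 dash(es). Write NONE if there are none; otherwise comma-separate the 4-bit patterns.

NONE

[col 0] 0010*, 0100*, 0101*, 0110*, 1000*, 1010*, 1011*, 1100*
[col 1] -010, -100, 0-10, 01-0, 010-, 1-00, 10-0, 101-
Prime implicants: -010, -100, 0-10, 01-0, 010-, 1-00, 10-0, 101-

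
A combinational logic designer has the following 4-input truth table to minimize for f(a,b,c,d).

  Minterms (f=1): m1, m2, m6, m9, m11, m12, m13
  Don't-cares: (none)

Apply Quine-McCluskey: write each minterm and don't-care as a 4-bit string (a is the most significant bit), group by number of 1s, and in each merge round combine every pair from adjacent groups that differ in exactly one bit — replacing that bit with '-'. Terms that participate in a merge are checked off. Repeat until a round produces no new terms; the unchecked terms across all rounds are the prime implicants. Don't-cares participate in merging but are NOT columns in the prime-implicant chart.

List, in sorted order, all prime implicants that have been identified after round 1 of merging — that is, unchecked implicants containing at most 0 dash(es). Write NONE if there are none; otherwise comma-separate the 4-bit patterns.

NONE

Round 0: 0001✓ 0010✓ 0110✓ 1001✓ 1011✓ 1100✓ 1101✓
Round 1: -001 0-10 1-01 10-1 110-
PIs = {-001, 0-10, 1-01, 10-1, 110-}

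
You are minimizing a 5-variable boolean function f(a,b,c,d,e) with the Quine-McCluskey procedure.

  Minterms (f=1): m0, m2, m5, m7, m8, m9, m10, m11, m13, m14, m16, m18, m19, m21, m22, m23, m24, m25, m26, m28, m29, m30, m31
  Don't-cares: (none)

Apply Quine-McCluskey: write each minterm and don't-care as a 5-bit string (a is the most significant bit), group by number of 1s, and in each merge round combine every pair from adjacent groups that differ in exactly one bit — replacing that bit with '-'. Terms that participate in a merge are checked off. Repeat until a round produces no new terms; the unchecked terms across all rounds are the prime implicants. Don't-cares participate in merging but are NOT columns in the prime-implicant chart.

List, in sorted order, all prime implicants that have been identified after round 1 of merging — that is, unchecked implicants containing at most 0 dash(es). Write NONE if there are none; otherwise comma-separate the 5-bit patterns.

NONE

Round 0: 00000✓ 00010✓ 00101✓ 00111✓ 01000✓ 01001✓ 01010✓ 01011✓ 01101✓ 01110✓ 10000✓ 10010✓ 10011✓ 10101✓ 10110✓ 10111✓ 11000✓ 11001✓ 11010✓ 11100✓ 11101✓ 11110✓ 11111✓
Round 1: -0000✓ -0010✓ -0101✓ -0111✓ -1000✓ -1001✓ -1010✓ -1101✓ -1110✓ 0-000✓ 0-010✓ 0-101✓ 000-0✓ 001-1✓ 01-01✓ 01-10✓ 010-0✓ 010-1✓ 0100-✓ 0101-✓ 1-000✓ 1-010✓ 1-101✓ 1-110✓ 1-111✓ 10-10✓ 10-11✓ 100-0✓ 1001-✓ 101-1✓ 1011-✓ 11-00✓ 11-01✓ 11-10✓ 110-0✓ 1100-✓ 111-0✓ 111-1✓ 1110-✓ 1111-✓
Round 2: --000✓ --010✓ --101 -00-0✓ -01-1 -1-01 -1-10 -10-0✓ -100- 0-0-0✓ 010-- 1--10 1-0-0✓ 1-1-1 1-11- 10-1- 11--0 11-0- 111--
Round 3: --0-0
PIs = {--0-0, --101, -01-1, -1-01, -1-10, -100-, 010--, 1--10, 1-1-1, 1-11-, 10-1-, 11--0, 11-0-, 111--}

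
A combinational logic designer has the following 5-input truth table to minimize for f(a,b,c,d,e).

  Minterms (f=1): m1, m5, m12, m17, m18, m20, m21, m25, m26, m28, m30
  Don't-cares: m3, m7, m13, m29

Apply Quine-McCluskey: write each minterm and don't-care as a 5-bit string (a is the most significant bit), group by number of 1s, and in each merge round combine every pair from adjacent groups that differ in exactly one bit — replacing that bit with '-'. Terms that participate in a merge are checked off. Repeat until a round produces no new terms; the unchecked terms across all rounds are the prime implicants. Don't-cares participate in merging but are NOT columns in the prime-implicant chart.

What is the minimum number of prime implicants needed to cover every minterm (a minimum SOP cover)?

Round 0: 00001✓ 00011✓ 00101✓ 00111✓ 01100✓ 01101✓ 10001✓ 10010✓ 10100✓ 10101✓ 11001✓ 11010✓ 11100✓ 11101✓ 11110✓
Round 1: -0001✓ -0101✓ -1100✓ -1101✓ 0-101✓ 00-01✓ 00-11✓ 000-1✓ 001-1✓ 0110-✓ 1-001✓ 1-010 1-100✓ 1-101✓ 10-01✓ 1010-✓ 11-01✓ 11-10 111-0 1110-✓
Round 2: --101 -0-01 -110- 00--1 1--01 1-10-
PIs = {--101, -0-01, -110-, 00--1, 1--01, 1-010, 1-10-, 11-10, 111-0}
Coverage chart:
  m1: -0-01,00--1
  m5: --101,-0-01,00--1
  m12: -110- ←essential
  m17: -0-01,1--01
  m18: 1-010 ←essential
  m20: 1-10- ←essential
  m21: --101,-0-01,1--01,1-10-
  m25: 1--01 ←essential
  m26: 1-010,11-10
  m28: -110-,1-10-,111-0
  m30: 11-10,111-0
Essential: -110-, 1--01, 1-010, 1-10-
Petrick residual → -0-01, 11-10
Min cover (6 terms): b'd'e + bcd' + ad'e + ac'de' + acd' + abde'

6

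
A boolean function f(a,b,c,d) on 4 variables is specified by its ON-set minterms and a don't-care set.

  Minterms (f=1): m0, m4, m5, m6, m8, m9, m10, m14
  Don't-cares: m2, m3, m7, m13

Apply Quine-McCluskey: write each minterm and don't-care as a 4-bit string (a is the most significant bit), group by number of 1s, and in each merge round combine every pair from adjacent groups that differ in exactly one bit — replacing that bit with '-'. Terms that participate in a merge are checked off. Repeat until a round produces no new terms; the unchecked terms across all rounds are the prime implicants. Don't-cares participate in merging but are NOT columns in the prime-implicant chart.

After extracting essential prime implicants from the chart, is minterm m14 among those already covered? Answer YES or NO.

size-2^0 implicants → 0000(✓)  0010(✓)  0011(✓)  0100(✓)  0101(✓)  0110(✓)  0111(✓)  1000(✓)  1001(✓)  1010(✓)  1101(✓)  1110(✓)
size-2^1 implicants → -000(✓)  -010(✓)  -101  -110(✓)  0-00(✓)  0-10(✓)  0-11(✓)  00-0(✓)  001-(✓)  01-0(✓)  01-1(✓)  010-(✓)  011-(✓)  1-01  1-10(✓)  10-0(✓)  100-
size-2^2 implicants → --10  -0-0  0--0  0-1-  01--
Unchecked terms (primes): --10, -0-0, -101, 0--0, 0-1-, 01--, 1-01, 100-
Minterm coverage:
  m0 ⊆ -0-0,0--0
  m4 ⊆ 0--0,01--
  m5 ⊆ -101,01--
  m6 ⊆ --10,0--0,0-1-,01--
  m8 ⊆ -0-0,100-
  m9 ⊆ 1-01,100-
  m10 ⊆ --10,-0-0
  m14 ⊆ --10 [E]
E = {--10}

YES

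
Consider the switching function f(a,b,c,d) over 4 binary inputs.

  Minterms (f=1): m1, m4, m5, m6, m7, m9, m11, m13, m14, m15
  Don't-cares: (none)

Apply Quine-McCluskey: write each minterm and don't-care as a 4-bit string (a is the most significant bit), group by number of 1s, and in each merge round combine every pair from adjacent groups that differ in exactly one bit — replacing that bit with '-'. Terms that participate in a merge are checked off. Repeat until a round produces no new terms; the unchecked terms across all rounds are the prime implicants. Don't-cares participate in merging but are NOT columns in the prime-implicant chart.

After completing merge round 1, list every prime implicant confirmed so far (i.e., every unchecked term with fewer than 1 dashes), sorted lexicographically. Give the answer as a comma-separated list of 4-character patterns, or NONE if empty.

[col 0] 0001*, 0100*, 0101*, 0110*, 0111*, 1001*, 1011*, 1101*, 1110*, 1111*
[col 1] -001*, -101*, -110*, -111*, 0-01*, 01-0*, 01-1*, 010-*, 011-*, 1-01*, 1-11*, 10-1*, 11-1*, 111-*
[col 2] --01, -1-1, -11-, 01--, 1--1
Prime implicants: --01, -1-1, -11-, 01--, 1--1

NONE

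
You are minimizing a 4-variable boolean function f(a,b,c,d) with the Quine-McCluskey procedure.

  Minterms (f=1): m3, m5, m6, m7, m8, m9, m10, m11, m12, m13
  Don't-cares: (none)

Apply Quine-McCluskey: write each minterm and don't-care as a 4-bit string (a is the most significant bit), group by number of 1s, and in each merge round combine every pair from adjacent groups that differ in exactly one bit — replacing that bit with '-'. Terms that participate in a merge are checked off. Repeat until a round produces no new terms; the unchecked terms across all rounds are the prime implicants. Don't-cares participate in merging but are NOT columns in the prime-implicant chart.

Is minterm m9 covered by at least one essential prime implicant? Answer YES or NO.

[col 0] 0011*, 0101*, 0110*, 0111*, 1000*, 1001*, 1010*, 1011*, 1100*, 1101*
[col 1] -011, -101, 0-11, 01-1, 011-, 1-00*, 1-01*, 10-0*, 10-1*, 100-*, 101-*, 110-*
[col 2] 1-0-, 10--
Prime implicants: -011, -101, 0-11, 01-1, 011-, 1-0-, 10--
PI chart (minterm → PIs covering it):
  3 | -011,0-11
  5 | -101,01-1
  6 | 011-  (sole → essential)
  7 | 0-11,01-1,011-
  8 | 1-0-,10--
  9 | 1-0-,10--
  10 | 10--  (sole → essential)
  11 | -011,10--
  12 | 1-0-  (sole → essential)
  13 | -101,1-0-
Essential prime implicants: 011-, 1-0-, 10--

YES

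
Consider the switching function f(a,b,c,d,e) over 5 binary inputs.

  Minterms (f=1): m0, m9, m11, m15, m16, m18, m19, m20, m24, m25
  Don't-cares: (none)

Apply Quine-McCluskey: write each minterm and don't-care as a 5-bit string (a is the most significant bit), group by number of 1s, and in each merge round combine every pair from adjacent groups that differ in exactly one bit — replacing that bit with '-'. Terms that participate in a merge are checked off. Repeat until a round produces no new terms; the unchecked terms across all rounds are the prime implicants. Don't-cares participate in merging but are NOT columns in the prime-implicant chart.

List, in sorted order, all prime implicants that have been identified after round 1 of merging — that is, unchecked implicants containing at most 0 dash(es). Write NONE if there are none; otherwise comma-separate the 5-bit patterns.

Round 0: 00000✓ 01001✓ 01011✓ 01111✓ 10000✓ 10010✓ 10011✓ 10100✓ 11000✓ 11001✓
Round 1: -0000 -1001 01-11 010-1 1-000 10-00 100-0 1001- 1100-
PIs = {-0000, -1001, 01-11, 010-1, 1-000, 10-00, 100-0, 1001-, 1100-}

NONE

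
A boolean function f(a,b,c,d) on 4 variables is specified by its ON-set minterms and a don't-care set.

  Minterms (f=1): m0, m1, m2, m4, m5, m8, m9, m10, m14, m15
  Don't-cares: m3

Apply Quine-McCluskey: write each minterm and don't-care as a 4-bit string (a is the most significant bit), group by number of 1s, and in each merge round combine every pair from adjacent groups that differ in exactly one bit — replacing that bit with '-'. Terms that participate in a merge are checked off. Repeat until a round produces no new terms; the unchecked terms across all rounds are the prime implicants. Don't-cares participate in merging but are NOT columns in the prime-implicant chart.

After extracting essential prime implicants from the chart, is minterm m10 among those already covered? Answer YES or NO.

NO

[col 0] 0000*, 0001*, 0010*, 0011*, 0100*, 0101*, 1000*, 1001*, 1010*, 1110*, 1111*
[col 1] -000*, -001*, -010*, 0-00*, 0-01*, 00-0*, 00-1*, 000-*, 001-*, 010-*, 1-10, 10-0*, 100-*, 111-
[col 2] -0-0, -00-, 0-0-, 00--
Prime implicants: -0-0, -00-, 0-0-, 00--, 1-10, 111-
PI chart (minterm → PIs covering it):
  0 | -0-0,-00-,0-0-,00--
  1 | -00-,0-0-,00--
  2 | -0-0,00--
  4 | 0-0-  (sole → essential)
  5 | 0-0-  (sole → essential)
  8 | -0-0,-00-
  9 | -00-  (sole → essential)
  10 | -0-0,1-10
  14 | 1-10,111-
  15 | 111-  (sole → essential)
Essential prime implicants: -00-, 0-0-, 111-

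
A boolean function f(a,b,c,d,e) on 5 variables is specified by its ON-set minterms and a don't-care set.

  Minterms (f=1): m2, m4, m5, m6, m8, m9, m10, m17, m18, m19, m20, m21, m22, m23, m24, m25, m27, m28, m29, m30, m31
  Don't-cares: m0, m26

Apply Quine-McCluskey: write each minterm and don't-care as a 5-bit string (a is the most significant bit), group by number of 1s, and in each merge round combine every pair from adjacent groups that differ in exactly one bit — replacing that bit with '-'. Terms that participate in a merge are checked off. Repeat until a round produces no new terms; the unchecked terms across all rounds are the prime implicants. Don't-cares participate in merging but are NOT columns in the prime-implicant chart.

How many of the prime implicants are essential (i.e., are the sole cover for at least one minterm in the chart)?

3

Round 0: 00000✓ 00010✓ 00100✓ 00101✓ 00110✓ 01000✓ 01001✓ 01010✓ 10001✓ 10010✓ 10011✓ 10100✓ 10101✓ 10110✓ 10111✓ 11000✓ 11001✓ 11010✓ 11011✓ 11100✓ 11101✓ 11110✓ 11111✓
Round 1: -0010✓ -0100✓ -0101✓ -0110✓ -1000✓ -1001✓ -1010✓ 0-000✓ 0-010✓ 00-00✓ 00-10✓ 000-0✓ 001-0✓ 0010-✓ 010-0✓ 0100-✓ 1-001✓ 1-010✓ 1-011✓ 1-100✓ 1-101✓ 1-110✓ 1-111✓ 10-01✓ 10-10✓ 10-11✓ 100-1✓ 1001-✓ 101-0✓ 101-1✓ 1010-✓ 1011-✓ 11-00✓ 11-01✓ 11-10✓ 11-11✓ 110-0✓ 110-1✓ 1100-✓ 1101-✓ 111-0✓ 111-1✓ 1110-✓ 1111-✓
Round 2: --010 -0-10 -01-0 -010- -10-0 -100- 0-0-0 00--0 1--01✓ 1--10✓ 1--11✓ 1-0-1✓ 1-01-✓ 1-1-0✓ 1-1-1✓ 1-10-✓ 1-11-✓ 10--1✓ 10-1-✓ 101--✓ 11--0✓ 11--1✓ 11-0-✓ 11-1-✓ 110--✓ 111--✓
Round 3: 1---1 1--1- 1-1-- 11---
PIs = {--010, -0-10, -01-0, -010-, -10-0, -100-, 0-0-0, 00--0, 1---1, 1--1-, 1-1--, 11---}
Coverage chart:
  m2: --010,-0-10,0-0-0,00--0
  m4: -01-0,-010-,00--0
  m5: -010- ←essential
  m6: -0-10,-01-0,00--0
  m8: -10-0,-100-,0-0-0
  m9: -100- ←essential
  m10: --010,-10-0,0-0-0
  m17: 1---1 ←essential
  m18: --010,-0-10,1--1-
  m19: 1---1,1--1-
  m20: -01-0,-010-,1-1--
  m21: -010-,1---1,1-1--
  m22: -0-10,-01-0,1--1-,1-1--
  m23: 1---1,1--1-,1-1--
  m24: -10-0,-100-,11---
  m25: -100-,1---1,11---
  m27: 1---1,1--1-,11---
  m28: 1-1--,11---
  m29: 1---1,1-1--,11---
  m30: 1--1-,1-1--,11---
  m31: 1---1,1--1-,1-1--,11---
Essential: -010-, -100-, 1---1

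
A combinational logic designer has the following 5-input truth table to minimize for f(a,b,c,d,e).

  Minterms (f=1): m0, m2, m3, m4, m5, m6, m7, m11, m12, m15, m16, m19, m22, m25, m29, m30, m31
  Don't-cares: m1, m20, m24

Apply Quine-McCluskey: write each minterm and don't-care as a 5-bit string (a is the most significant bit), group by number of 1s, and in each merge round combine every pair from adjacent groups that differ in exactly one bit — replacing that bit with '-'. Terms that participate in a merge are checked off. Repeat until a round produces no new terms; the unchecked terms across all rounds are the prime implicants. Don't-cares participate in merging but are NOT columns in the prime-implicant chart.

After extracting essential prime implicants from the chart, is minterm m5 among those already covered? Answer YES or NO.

size-2^0 implicants → 00000(✓)  00001(✓)  00010(✓)  00011(✓)  00100(✓)  00101(✓)  00110(✓)  00111(✓)  01011(✓)  01100(✓)  01111(✓)  10000(✓)  10011(✓)  10100(✓)  10110(✓)  11000(✓)  11001(✓)  11101(✓)  11110(✓)  11111(✓)
size-2^1 implicants → -0000(✓)  -0011  -0100(✓)  -0110(✓)  -1111  0-011(✓)  0-100  0-111(✓)  00-00(✓)  00-01(✓)  00-10(✓)  00-11(✓)  000-0(✓)  000-1(✓)  0000-(✓)  0001-(✓)  001-0(✓)  001-1(✓)  0010-(✓)  0011-(✓)  01-11(✓)  1-000  1-110  10-00(✓)  101-0(✓)  11-01  1100-  111-1  1111-
size-2^2 implicants → -0-00  -01-0  0--11  00--0(✓)  00--1(✓)  00-0-(✓)  00-1-(✓)  000--(✓)  001--(✓)
size-2^3 implicants → 00---
Unchecked terms (primes): -0-00, -0011, -01-0, -1111, 0--11, 0-100, 00---, 1-000, 1-110, 11-01, 1100-, 111-1, 1111-
Minterm coverage:
  m0 ⊆ -0-00,00---
  m2 ⊆ 00--- [E]
  m3 ⊆ -0011,0--11,00---
  m4 ⊆ -0-00,-01-0,0-100,00---
  m5 ⊆ 00--- [E]
  m6 ⊆ -01-0,00---
  m7 ⊆ 0--11,00---
  m11 ⊆ 0--11 [E]
  m12 ⊆ 0-100 [E]
  m15 ⊆ -1111,0--11
  m16 ⊆ -0-00,1-000
  m19 ⊆ -0011 [E]
  m22 ⊆ -01-0,1-110
  m25 ⊆ 11-01,1100-
  m29 ⊆ 11-01,111-1
  m30 ⊆ 1-110,1111-
  m31 ⊆ -1111,111-1,1111-
E = {-0011, 0--11, 0-100, 00---}

YES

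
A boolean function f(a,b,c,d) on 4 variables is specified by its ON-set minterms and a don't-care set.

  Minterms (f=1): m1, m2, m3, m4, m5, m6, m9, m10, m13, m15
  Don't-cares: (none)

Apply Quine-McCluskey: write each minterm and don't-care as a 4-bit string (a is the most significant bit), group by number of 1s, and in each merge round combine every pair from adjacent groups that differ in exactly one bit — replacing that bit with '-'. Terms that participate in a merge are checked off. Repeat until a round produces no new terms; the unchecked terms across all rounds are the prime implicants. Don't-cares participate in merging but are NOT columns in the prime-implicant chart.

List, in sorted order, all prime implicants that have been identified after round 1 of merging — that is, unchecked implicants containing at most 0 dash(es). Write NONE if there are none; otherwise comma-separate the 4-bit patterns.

NONE

Round 0: 0001✓ 0010✓ 0011✓ 0100✓ 0101✓ 0110✓ 1001✓ 1010✓ 1101✓ 1111✓
Round 1: -001✓ -010 -101✓ 0-01✓ 0-10 00-1 001- 01-0 010- 1-01✓ 11-1
Round 2: --01
PIs = {--01, -010, 0-10, 00-1, 001-, 01-0, 010-, 11-1}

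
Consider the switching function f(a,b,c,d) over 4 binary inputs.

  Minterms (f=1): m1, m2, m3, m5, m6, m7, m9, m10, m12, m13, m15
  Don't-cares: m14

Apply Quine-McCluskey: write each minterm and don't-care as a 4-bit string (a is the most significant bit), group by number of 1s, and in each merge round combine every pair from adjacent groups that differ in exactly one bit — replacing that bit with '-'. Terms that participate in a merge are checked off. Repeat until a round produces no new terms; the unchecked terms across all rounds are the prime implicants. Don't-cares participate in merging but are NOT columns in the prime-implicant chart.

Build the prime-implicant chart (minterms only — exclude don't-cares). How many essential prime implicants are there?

3

size-2^0 implicants → 0001(✓)  0010(✓)  0011(✓)  0101(✓)  0110(✓)  0111(✓)  1001(✓)  1010(✓)  1100(✓)  1101(✓)  1110(✓)  1111(✓)
size-2^1 implicants → -001(✓)  -010(✓)  -101(✓)  -110(✓)  -111(✓)  0-01(✓)  0-10(✓)  0-11(✓)  00-1(✓)  001-(✓)  01-1(✓)  011-(✓)  1-01(✓)  1-10(✓)  11-0(✓)  11-1(✓)  110-(✓)  111-(✓)
size-2^2 implicants → --01  --10  -1-1  -11-  0--1  0-1-  11--
Unchecked terms (primes): --01, --10, -1-1, -11-, 0--1, 0-1-, 11--
Minterm coverage:
  m1 ⊆ --01,0--1
  m2 ⊆ --10,0-1-
  m3 ⊆ 0--1,0-1-
  m5 ⊆ --01,-1-1,0--1
  m6 ⊆ --10,-11-,0-1-
  m7 ⊆ -1-1,-11-,0--1,0-1-
  m9 ⊆ --01 [E]
  m10 ⊆ --10 [E]
  m12 ⊆ 11-- [E]
  m13 ⊆ --01,-1-1,11--
  m15 ⊆ -1-1,-11-,11--
E = {--01, --10, 11--}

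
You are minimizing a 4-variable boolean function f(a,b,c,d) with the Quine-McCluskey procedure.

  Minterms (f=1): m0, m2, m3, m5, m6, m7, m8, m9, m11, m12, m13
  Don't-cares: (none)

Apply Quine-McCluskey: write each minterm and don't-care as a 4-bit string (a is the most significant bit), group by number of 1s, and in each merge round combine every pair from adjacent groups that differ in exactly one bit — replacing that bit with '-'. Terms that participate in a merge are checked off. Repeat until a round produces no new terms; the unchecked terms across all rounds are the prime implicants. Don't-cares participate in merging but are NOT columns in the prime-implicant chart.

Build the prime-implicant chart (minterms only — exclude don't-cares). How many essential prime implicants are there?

[col 0] 0000*, 0010*, 0011*, 0101*, 0110*, 0111*, 1000*, 1001*, 1011*, 1100*, 1101*
[col 1] -000, -011, -101, 0-10*, 0-11*, 00-0, 001-*, 01-1, 011-*, 1-00*, 1-01*, 10-1, 100-*, 110-*
[col 2] 0-1-, 1-0-
Prime implicants: -000, -011, -101, 0-1-, 00-0, 01-1, 1-0-, 10-1
PI chart (minterm → PIs covering it):
  0 | -000,00-0
  2 | 0-1-,00-0
  3 | -011,0-1-
  5 | -101,01-1
  6 | 0-1-  (sole → essential)
  7 | 0-1-,01-1
  8 | -000,1-0-
  9 | 1-0-,10-1
  11 | -011,10-1
  12 | 1-0-  (sole → essential)
  13 | -101,1-0-
Essential prime implicants: 0-1-, 1-0-

2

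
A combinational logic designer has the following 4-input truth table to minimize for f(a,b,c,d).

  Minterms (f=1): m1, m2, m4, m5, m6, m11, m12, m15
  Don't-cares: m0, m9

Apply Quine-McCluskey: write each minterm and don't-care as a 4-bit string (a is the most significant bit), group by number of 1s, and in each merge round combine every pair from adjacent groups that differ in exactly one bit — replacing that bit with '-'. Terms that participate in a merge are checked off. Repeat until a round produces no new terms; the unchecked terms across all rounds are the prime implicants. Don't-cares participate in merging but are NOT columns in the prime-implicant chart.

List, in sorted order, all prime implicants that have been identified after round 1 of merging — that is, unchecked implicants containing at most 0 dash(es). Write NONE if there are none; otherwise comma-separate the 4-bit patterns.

NONE

Round 0: 0000✓ 0001✓ 0010✓ 0100✓ 0101✓ 0110✓ 1001✓ 1011✓ 1100✓ 1111✓
Round 1: -001 -100 0-00✓ 0-01✓ 0-10✓ 00-0✓ 000-✓ 01-0✓ 010-✓ 1-11 10-1
Round 2: 0--0 0-0-
PIs = {-001, -100, 0--0, 0-0-, 1-11, 10-1}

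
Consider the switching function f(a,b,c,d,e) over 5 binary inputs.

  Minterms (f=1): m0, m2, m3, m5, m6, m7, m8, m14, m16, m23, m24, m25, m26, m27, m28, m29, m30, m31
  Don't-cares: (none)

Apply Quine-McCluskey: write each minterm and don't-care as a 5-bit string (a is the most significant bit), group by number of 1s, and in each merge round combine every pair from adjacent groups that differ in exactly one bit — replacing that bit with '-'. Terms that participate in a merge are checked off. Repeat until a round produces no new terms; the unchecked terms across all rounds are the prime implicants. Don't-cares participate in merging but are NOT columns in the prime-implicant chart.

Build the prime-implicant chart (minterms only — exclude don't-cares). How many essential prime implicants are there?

[col 0] 00000*, 00010*, 00011*, 00101*, 00110*, 00111*, 01000*, 01110*, 10000*, 10111*, 11000*, 11001*, 11010*, 11011*, 11100*, 11101*, 11110*, 11111*
[col 1] -0000*, -0111, -1000*, -1110, 0-000*, 0-110, 00-10*, 00-11*, 000-0, 0001-*, 001-1, 0011-*, 1-000*, 1-111, 11-00*, 11-01*, 11-10*, 11-11*, 110-0*, 110-1*, 1100-*, 1101-*, 111-0*, 111-1*, 1110-*, 1111-*
[col 2] --000, 00-1-, 11--0*, 11--1*, 11-0-*, 11-1-*, 110--*, 111--*
[col 3] 11---
Prime implicants: --000, -0111, -1110, 0-110, 00-1-, 000-0, 001-1, 1-111, 11---
PI chart (minterm → PIs covering it):
  0 | --000,000-0
  2 | 00-1-,000-0
  3 | 00-1-  (sole → essential)
  5 | 001-1  (sole → essential)
  6 | 0-110,00-1-
  7 | -0111,00-1-,001-1
  8 | --000  (sole → essential)
  14 | -1110,0-110
  16 | --000  (sole → essential)
  23 | -0111,1-111
  24 | --000,11---
  25 | 11---  (sole → essential)
  26 | 11---  (sole → essential)
  27 | 11---  (sole → essential)
  28 | 11---  (sole → essential)
  29 | 11---  (sole → essential)
  30 | -1110,11---
  31 | 1-111,11---
Essential prime implicants: --000, 00-1-, 001-1, 11---

4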